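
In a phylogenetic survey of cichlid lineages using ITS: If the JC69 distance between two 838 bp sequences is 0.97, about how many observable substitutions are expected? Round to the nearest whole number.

456

Invert JC69: p = (3/4)(1 − e^(−4d/3)) = 0.75 × (1 − e^(-1.293333)) = 0.75 × (1 − 0.274355) = 0.544234.
Expected differing sites = pL ≈ 0.544234 × 838 = 456.068092 ≈ 456.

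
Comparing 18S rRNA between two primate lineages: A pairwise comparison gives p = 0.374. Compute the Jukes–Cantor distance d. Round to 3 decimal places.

0.518

d = −(3/4) ln(1 − 4p/3) = −0.75 ln(1 − 0.498667) = −0.75 ln(0.501333)
  = −0.75 × (-0.690485) = 0.517864 substitutions/site.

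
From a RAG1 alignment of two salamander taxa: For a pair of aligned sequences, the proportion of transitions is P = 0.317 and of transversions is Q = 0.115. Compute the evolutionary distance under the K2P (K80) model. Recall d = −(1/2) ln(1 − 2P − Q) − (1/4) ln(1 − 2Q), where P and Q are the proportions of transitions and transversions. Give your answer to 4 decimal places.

Under the Kimura two-parameter model, d = −½ ln(1 − 2P − Q) − ¼ ln(1 − 2Q).
1 − 2P − Q = 0.251, giving −½ ln(0.251) = 0.691151.
1 − 2Q = 0.77, giving −¼ ln(0.77) = 0.065341.
d = 0.691151 + 0.065341 = 0.756492.

0.7565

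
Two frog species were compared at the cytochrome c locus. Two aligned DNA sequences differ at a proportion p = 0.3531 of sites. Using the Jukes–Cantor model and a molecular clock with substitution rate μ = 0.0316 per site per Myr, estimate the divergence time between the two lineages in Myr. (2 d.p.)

7.55

d = −(3/4) ln(1 − 4p/3) = −0.75 ln(1 − 0.4708) = −0.75 ln(0.5292)
  = −0.75 × (-0.636389) = 0.477292 substitutions/site.
Under a molecular clock d = 2μt, so t = d/(2μ) = 0.477292 / (2 × 0.0316) = 7.55 Myr.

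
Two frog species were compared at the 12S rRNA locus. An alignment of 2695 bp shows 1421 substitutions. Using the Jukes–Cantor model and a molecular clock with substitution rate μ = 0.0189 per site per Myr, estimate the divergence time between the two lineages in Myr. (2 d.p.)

p = 1421/2695 ≈ 0.527273.
d = −(3/4) ln(1 − 4p/3) = −0.75 ln(1 − 0.703031) = −0.75 ln(0.296969)
  = −0.75 × (-1.214128) = 0.910596 substitutions/site.
Under a molecular clock d = 2μt, so t = d/(2μ) = 0.910596 / (2 × 0.0189) = 24.09 Myr.

24.09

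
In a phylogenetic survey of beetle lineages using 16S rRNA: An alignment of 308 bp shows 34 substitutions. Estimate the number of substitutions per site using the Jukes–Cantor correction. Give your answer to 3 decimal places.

0.119

p = 34/308 ≈ 0.11039.
d = −(3/4) ln(1 − 4p/3) = −0.75 ln(1 − 0.147187) = −0.75 ln(0.852813)
  = −0.75 × (-0.159215) = 0.119411 substitutions/site.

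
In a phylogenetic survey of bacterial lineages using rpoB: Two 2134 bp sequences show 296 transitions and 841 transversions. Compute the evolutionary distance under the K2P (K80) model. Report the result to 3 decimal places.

0.945

P = 296/2134 ≈ 0.138707 and Q = 841/2134 ≈ 0.394096.
Under the Kimura two-parameter model, d = −½ ln(1 − 2P − Q) − ¼ ln(1 − 2Q).
1 − 2P − Q = 0.32849, giving −½ ln(0.32849) = 0.556624.
1 − 2Q = 0.211808, giving −¼ ln(0.211808) = 0.388019.
d = 0.556624 + 0.388019 = 0.944643.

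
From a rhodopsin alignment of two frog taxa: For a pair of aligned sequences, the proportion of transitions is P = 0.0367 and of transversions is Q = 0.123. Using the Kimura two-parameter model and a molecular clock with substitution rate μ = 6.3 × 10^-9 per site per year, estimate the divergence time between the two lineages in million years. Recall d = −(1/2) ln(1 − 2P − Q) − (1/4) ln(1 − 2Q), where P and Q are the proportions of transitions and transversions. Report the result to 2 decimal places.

14.28

Under the Kimura two-parameter model, d = −½ ln(1 − 2P − Q) − ¼ ln(1 − 2Q).
1 − 2P − Q = 0.8036, giving −½ ln(0.8036) = 0.109327.
1 − 2Q = 0.754, giving −¼ ln(0.754) = 0.070591.
d = 0.109327 + 0.070591 = 0.179918.
Under a molecular clock d = 2μt, so t = d/(2μ) = 0.179918 / (2 × 6.3 × 10^-9) = 14.28 million years.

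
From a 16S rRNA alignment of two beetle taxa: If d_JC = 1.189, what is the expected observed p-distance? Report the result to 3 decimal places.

0.596

p = (3/4)(1 − e^(−4d/3)) = 0.75 × (1 − e^(-1.585333)) = 0.75 × (1 − 0.204880) = 0.596340.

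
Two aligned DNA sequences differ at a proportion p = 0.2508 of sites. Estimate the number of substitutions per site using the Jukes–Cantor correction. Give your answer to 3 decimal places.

0.305

d = −(3/4) ln(1 − 4p/3) = −0.75 ln(1 − 0.3344) = −0.75 ln(0.6656)
  = −0.75 × (-0.407066) = 0.305300 substitutions/site.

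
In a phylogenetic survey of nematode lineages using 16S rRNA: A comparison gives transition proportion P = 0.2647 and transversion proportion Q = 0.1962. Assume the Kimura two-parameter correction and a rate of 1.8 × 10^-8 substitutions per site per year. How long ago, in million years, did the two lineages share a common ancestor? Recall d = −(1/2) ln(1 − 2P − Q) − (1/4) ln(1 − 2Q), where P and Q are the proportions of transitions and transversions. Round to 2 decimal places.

21.42

Under the Kimura two-parameter model, d = −½ ln(1 − 2P − Q) − ¼ ln(1 − 2Q).
1 − 2P − Q = 0.2744, giving −½ ln(0.2744) = 0.646584.
1 − 2Q = 0.6076, giving −¼ ln(0.6076) = 0.124560.
d = 0.646584 + 0.124560 = 0.771144.
Under a molecular clock d = 2μt, so t = d/(2μ) = 0.771144 / (2 × 1.8 × 10^-8) = 21.42 million years.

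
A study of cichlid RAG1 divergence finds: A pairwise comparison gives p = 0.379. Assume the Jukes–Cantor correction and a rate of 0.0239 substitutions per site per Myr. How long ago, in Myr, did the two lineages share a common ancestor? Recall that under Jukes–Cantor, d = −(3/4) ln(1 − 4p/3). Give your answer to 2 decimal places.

d = −(3/4) ln(1 − 4p/3) = −0.75 ln(1 − 0.505333) = −0.75 ln(0.494667)
  = −0.75 × (-0.703870) = 0.527903 substitutions/site.
Under a molecular clock d = 2μt, so t = d/(2μ) = 0.527903 / (2 × 0.0239) = 11.04 Myr.

11.04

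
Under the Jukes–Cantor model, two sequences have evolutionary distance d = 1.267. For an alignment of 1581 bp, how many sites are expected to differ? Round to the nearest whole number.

967

Invert JC69: p = (3/4)(1 − e^(−4d/3)) = 0.75 × (1 − e^(-1.689333)) = 0.75 × (1 − 0.184643) = 0.611518.
Expected differing sites = pL ≈ 0.611518 × 1581 = 966.809958 ≈ 967.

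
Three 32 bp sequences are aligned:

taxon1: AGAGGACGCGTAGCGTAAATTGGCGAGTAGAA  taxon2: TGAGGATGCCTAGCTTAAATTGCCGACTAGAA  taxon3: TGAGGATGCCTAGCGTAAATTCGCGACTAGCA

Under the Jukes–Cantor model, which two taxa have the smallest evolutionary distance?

taxon2 and taxon3

taxon1–taxon2: 6/32 differ, p = 0.188, d = 0.216.
taxon1–taxon3: 6/32 differ, p = 0.188, d = 0.216.
taxon2–taxon3: 4/32 differ, p = 0.125, d = 0.137.
The smallest distance is between taxon2 and taxon3.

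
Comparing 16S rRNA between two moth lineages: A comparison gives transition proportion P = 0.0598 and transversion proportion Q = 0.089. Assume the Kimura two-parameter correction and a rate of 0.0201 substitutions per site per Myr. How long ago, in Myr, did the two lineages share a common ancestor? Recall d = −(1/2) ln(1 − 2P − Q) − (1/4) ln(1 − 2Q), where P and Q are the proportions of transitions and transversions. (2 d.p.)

Under the Kimura two-parameter model, d = −½ ln(1 − 2P − Q) − ¼ ln(1 − 2Q).
1 − 2P − Q = 0.7914, giving −½ ln(0.7914) = 0.116976.
1 − 2Q = 0.822, giving −¼ ln(0.822) = 0.049004.
d = 0.116976 + 0.049004 = 0.165980.
Under a molecular clock d = 2μt, so t = d/(2μ) = 0.165980 / (2 × 0.0201) = 4.13 Myr.

4.13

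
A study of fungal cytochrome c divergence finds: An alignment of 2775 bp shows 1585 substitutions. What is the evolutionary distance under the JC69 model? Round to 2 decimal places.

1.08

p = 1585/2775 ≈ 0.571171.
d = −(3/4) ln(1 − 4p/3) = −0.75 ln(1 − 0.761561) = −0.75 ln(0.238439)
  = −0.75 × (-1.433642) = 1.075232 substitutions/site.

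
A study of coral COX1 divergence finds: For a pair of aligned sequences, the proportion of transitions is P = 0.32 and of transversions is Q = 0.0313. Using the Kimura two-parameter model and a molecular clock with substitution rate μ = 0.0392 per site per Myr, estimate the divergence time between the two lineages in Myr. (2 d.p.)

Under the Kimura two-parameter model, d = −½ ln(1 − 2P − Q) − ¼ ln(1 − 2Q).
1 − 2P − Q = 0.3287, giving −½ ln(0.3287) = 0.556305.
1 − 2Q = 0.9374, giving −¼ ln(0.9374) = 0.016161.
d = 0.556305 + 0.016161 = 0.572466.
Under a molecular clock d = 2μt, so t = d/(2μ) = 0.572466 / (2 × 0.0392) = 7.30 Myr.

7.30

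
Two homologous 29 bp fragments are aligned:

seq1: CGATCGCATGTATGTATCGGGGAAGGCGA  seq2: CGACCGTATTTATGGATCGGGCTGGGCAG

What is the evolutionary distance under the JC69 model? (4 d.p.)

The sequences differ at 9 of 29 sites (4, 7, 10, 15, 22, 23, 24, 28, 29), so p = 9/29 ≈ 0.310345.
d = −(3/4) ln(1 − 4p/3) = −0.75 ln(1 − 0.413793) = −0.75 ln(0.586207)
  = −0.75 × (-0.534082) = 0.400562 substitutions/site.

0.4006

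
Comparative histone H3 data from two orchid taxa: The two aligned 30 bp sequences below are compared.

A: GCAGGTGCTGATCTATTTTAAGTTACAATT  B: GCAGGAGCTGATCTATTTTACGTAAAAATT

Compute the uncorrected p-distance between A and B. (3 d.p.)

The sequences differ at 4 of 30 positions (sites 6, 21, 24, 26).
p = 4/30 = 0.133333… ≈ 0.133 (to 3 d.p.).

0.133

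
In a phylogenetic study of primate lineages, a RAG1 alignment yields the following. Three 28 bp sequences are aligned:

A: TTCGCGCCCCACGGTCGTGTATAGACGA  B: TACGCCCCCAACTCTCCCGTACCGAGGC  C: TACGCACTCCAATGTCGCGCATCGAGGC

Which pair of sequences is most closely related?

A–B: 11/28 differ, p = 0.393, d = 0.556.
A–C: 10/28 differ, p = 0.357, d = 0.485.
B–C: 8/28 differ, p = 0.286, d = 0.360.
The smallest distance is between B and C.

B and C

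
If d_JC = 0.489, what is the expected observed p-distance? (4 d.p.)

p = (3/4)(1 − e^(−4d/3)) = 0.75 × (1 − e^(-0.652)) = 0.75 × (1 − 0.521003) = 0.359248.

0.3592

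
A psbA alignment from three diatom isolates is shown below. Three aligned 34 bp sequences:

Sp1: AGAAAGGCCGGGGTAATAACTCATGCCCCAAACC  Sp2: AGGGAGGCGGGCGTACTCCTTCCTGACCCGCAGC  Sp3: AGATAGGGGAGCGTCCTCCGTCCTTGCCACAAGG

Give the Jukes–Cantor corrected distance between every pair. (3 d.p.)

Sp1–Sp2: 13/34 sites differ → p ≈ 0.382353, d = −0.75 ln(1 − 0.509804) = 0.534712 ≈ 0.535.
Sp1–Sp3: 17/34 sites differ → p = 0.5, d = −0.75 ln(1 − 0.666667) = 0.823960 ≈ 0.824.
Sp2–Sp3: 12/34 sites differ → p ≈ 0.352941, d = −0.75 ln(1 − 0.470588) = 0.476991 ≈ 0.477.

d(Sp1,Sp2) = 0.535, d(Sp1,Sp3) = 0.824, d(Sp2,Sp3) = 0.477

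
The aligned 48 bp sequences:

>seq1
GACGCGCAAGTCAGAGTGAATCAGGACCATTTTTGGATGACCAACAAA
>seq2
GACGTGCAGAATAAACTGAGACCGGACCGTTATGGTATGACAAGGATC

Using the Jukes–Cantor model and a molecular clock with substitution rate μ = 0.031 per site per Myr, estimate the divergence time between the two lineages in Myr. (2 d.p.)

The sequences differ at 19 of 48 sites, so p = 19/48 ≈ 0.395833.
d = −(3/4) ln(1 − 4p/3) = −0.75 ln(1 − 0.527777) = −0.75 ln(0.472223)
  = −0.75 × (-0.750304) = 0.562728 substitutions/site.
Under a molecular clock d = 2μt, so t = d/(2μ) = 0.562728 / (2 × 0.031) = 9.08 Myr.

9.08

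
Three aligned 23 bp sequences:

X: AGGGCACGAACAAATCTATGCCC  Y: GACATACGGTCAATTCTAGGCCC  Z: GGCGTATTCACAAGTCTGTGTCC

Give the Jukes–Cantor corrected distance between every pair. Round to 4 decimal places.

d(X,Y) = 0.5532, d(X,Z) = 0.5532, d(Y,Z) = 0.6501

X–Y: 9/23 sites differ → p ≈ 0.391304, d = −0.75 ln(1 − 0.521739) = 0.553199 ≈ 0.5532.
X–Z: 9/23 sites differ → p ≈ 0.391304, d = −0.75 ln(1 − 0.521739) = 0.553199 ≈ 0.5532.
Y–Z: 10/23 sites differ → p ≈ 0.434783, d = −0.75 ln(1 − 0.579711) = 0.650110 ≈ 0.6501.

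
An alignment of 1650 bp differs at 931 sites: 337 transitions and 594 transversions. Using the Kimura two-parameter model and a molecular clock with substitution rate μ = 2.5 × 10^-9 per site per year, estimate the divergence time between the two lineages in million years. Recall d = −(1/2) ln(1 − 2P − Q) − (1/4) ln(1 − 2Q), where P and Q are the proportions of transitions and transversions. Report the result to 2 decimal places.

P = 337/1650 ≈ 0.204242 and Q = 594/1650 = 0.36.
Under the Kimura two-parameter model, d = −½ ln(1 − 2P − Q) − ¼ ln(1 − 2Q).
1 − 2P − Q = 0.231516, giving −½ ln(0.231516) = 0.731553.
1 − 2Q = 0.28, giving −¼ ln(0.28) = 0.318241.
d = 0.731553 + 0.318241 = 1.049794.
Under a molecular clock d = 2μt, so t = d/(2μ) = 1.049794 / (2 × 2.5 × 10^-9) = 209.96 million years.

209.96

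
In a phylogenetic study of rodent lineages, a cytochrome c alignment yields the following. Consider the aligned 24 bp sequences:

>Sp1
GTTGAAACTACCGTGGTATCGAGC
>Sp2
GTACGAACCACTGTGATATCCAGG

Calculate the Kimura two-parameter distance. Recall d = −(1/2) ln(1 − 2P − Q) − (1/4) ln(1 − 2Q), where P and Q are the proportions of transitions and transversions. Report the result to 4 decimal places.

0.4479

Of 24 sites, 4 differences are transitions and 4 are transversions, so P = 4/24 ≈ 0.166667 and Q = 4/24 ≈ 0.166667.
Under the Kimura two-parameter model, d = −½ ln(1 − 2P − Q) − ¼ ln(1 − 2Q).
1 − 2P − Q = 0.499999, giving −½ ln(0.499999) = 0.346575.
1 − 2Q = 0.666666, giving −¼ ln(0.666666) = 0.101367.
d = 0.346575 + 0.101367 = 0.447942.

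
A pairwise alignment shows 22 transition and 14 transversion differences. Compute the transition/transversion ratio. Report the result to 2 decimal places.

R = 22/14 = 1.571428… ≈ 1.57 (to 2 d.p.).

1.57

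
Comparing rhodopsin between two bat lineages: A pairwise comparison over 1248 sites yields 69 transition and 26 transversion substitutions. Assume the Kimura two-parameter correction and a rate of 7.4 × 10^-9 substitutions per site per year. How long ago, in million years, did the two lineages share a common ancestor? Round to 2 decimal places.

P = 69/1248 ≈ 0.055288 and Q = 26/1248 ≈ 0.020833.
Under the Kimura two-parameter model, d = −½ ln(1 − 2P − Q) − ¼ ln(1 − 2Q).
1 − 2P − Q = 0.868591, giving −½ ln(0.868591) = 0.070441.
1 − 2Q = 0.958334, giving −¼ ln(0.958334) = 0.010640.
d = 0.070441 + 0.010640 = 0.081081.
Under a molecular clock d = 2μt, so t = d/(2μ) = 0.081081 / (2 × 7.4 × 10^-9) = 5.48 million years.

5.48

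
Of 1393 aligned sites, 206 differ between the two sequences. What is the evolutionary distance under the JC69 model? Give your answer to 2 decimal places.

p = 206/1393 ≈ 0.147882.
d = −(3/4) ln(1 − 4p/3) = −0.75 ln(1 − 0.197176) = −0.75 ln(0.802824)
  = −0.75 × (-0.219620) = 0.164715 substitutions/site.

0.16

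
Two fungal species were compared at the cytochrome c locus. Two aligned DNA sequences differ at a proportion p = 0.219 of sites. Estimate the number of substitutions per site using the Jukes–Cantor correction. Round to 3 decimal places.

d = −(3/4) ln(1 − 4p/3) = −0.75 ln(1 − 0.292) = −0.75 ln(0.708)
  = −0.75 × (-0.345311) = 0.258983 substitutions/site.

0.259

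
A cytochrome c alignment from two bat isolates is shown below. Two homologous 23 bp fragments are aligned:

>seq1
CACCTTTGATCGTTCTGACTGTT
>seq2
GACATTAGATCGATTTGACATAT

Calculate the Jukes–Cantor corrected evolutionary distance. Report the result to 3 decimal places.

The sequences differ at 8 of 23 sites (1, 4, 7, 13, 15, 20, 21, 22), so p = 8/23 ≈ 0.347826.
d = −(3/4) ln(1 − 4p/3) = −0.75 ln(1 − 0.463768) = −0.75 ln(0.536232)
  = −0.75 × (-0.623188) = 0.467391 substitutions/site.

0.467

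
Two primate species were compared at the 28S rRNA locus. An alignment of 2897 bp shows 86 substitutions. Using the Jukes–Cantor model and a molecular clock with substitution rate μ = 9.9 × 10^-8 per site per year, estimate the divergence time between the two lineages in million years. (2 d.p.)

p = 86/2897 ≈ 0.029686.
d = −(3/4) ln(1 − 4p/3) = −0.75 ln(1 − 0.039581) = −0.75 ln(0.960419)
  = −0.75 × (-0.040386) = 0.030290 substitutions/site.
Under a molecular clock d = 2μt, so t = d/(2μ) = 0.030290 / (2 × 9.9 × 10^-8) = 0.15 million years.

0.15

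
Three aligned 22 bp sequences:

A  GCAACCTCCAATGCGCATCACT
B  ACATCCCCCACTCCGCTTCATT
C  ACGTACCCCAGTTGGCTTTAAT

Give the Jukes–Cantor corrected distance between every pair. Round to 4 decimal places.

d(A,B) = 0.4141, d(A,C) = 0.8240, d(B,C) = 0.4141

A–B: 7/22 sites differ → p ≈ 0.318182, d = −0.75 ln(1 − 0.424243) = 0.414052 ≈ 0.4141.
A–C: 11/22 sites differ → p = 0.5, d = −0.75 ln(1 − 0.666667) = 0.823960 ≈ 0.8240.
B–C: 7/22 sites differ → p ≈ 0.318182, d = −0.75 ln(1 − 0.424243) = 0.414052 ≈ 0.4141.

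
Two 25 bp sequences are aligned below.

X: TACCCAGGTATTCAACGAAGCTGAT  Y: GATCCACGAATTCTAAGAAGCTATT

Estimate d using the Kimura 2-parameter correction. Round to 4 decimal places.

0.4189

Of 25 sites, 2 differences are transitions and 6 are transversions, so P = 2/25 = 0.08 and Q = 6/25 = 0.24.
Under the Kimura two-parameter model, d = −½ ln(1 − 2P − Q) − ¼ ln(1 − 2Q).
1 − 2P − Q = 0.6, giving −½ ln(0.6) = 0.255413.
1 − 2Q = 0.52, giving −¼ ln(0.52) = 0.163482.
d = 0.255413 + 0.163482 = 0.418895.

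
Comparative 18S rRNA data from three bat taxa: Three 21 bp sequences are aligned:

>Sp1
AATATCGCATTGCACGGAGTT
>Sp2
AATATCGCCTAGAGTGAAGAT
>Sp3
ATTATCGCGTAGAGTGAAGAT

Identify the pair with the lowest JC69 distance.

Sp2 and Sp3

Sp1–Sp2: 7/21 differ, p = 0.333, d = 0.441.
Sp1–Sp3: 8/21 differ, p = 0.381, d = 0.532.
Sp2–Sp3: 2/21 differ, p = 0.095, d = 0.102.
The smallest distance is between Sp2 and Sp3.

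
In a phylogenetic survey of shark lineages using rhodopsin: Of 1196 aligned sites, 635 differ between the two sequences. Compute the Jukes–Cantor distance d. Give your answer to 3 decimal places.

p = 635/1196 ≈ 0.530936.
d = −(3/4) ln(1 − 4p/3) = −0.75 ln(1 − 0.707915) = −0.75 ln(0.292085)
  = −0.75 × (-1.230710) = 0.923033 substitutions/site.

0.923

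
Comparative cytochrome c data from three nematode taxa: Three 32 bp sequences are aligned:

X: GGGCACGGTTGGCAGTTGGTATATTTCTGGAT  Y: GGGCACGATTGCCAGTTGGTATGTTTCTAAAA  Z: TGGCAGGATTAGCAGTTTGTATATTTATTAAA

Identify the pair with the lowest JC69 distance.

X–Y: 6/32 differ, p = 0.188, d = 0.216.
X–Z: 9/32 differ, p = 0.281, d = 0.353.
Y–Z: 8/32 differ, p = 0.250, d = 0.304.
The smallest distance is between X and Y.

X and Y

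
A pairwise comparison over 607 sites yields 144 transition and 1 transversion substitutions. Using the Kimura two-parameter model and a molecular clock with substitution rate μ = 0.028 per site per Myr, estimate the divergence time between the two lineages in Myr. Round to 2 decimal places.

5.79

P = 144/607 ≈ 0.237232 and Q = 1/607 ≈ 0.001647.
Under the Kimura two-parameter model, d = −½ ln(1 − 2P − Q) − ¼ ln(1 − 2Q).
1 − 2P − Q = 0.523889, giving −½ ln(0.523889) = 0.323238.
1 − 2Q = 0.996706, giving −¼ ln(0.996706) = 0.000825.
d = 0.323238 + 0.000825 = 0.324063.
Under a molecular clock d = 2μt, so t = d/(2μ) = 0.324063 / (2 × 0.028) = 5.79 Myr.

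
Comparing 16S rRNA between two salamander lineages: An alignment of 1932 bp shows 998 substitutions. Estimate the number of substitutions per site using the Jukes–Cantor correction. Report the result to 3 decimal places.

p = 998/1932 ≈ 0.516563.
d = −(3/4) ln(1 − 4p/3) = −0.75 ln(1 − 0.688751) = −0.75 ln(0.311249)
  = −0.75 × (-1.167162) = 0.875372 substitutions/site.

0.875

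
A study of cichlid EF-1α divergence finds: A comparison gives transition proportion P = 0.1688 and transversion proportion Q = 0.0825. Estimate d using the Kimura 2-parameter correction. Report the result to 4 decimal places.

Under the Kimura two-parameter model, d = −½ ln(1 − 2P − Q) − ¼ ln(1 − 2Q).
1 − 2P − Q = 0.5799, giving −½ ln(0.5799) = 0.272450.
1 − 2Q = 0.835, giving −¼ ln(0.835) = 0.045081.
d = 0.272450 + 0.045081 = 0.317531.

0.3175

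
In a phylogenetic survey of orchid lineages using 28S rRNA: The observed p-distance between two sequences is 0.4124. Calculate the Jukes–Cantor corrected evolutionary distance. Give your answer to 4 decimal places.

d = −(3/4) ln(1 − 4p/3) = −0.75 ln(1 − 0.549867) = −0.75 ln(0.450133)
  = −0.75 × (-0.798212) = 0.598659 substitutions/site.

0.5987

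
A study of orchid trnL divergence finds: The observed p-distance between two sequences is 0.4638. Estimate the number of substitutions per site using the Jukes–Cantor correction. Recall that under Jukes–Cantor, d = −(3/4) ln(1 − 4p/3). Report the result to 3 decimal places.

d = −(3/4) ln(1 − 4p/3) = −0.75 ln(1 − 0.6184) = −0.75 ln(0.3816)
  = −0.75 × (-0.963382) = 0.722537 substitutions/site.

0.723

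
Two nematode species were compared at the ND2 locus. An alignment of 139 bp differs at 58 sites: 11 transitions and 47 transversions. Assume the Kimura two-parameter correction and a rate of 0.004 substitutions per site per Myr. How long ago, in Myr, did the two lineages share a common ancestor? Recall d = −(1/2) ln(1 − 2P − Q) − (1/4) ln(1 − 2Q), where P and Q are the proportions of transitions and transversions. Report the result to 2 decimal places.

P = 11/139 ≈ 0.079137 and Q = 47/139 ≈ 0.338129.
Under the Kimura two-parameter model, d = −½ ln(1 − 2P − Q) − ¼ ln(1 − 2Q).
1 − 2P − Q = 0.503597, giving −½ ln(0.503597) = 0.342989.
1 − 2Q = 0.323742, giving −¼ ln(0.323742) = 0.281952.
d = 0.342989 + 0.281952 = 0.624941.
Under a molecular clock d = 2μt, so t = d/(2μ) = 0.624941 / (2 × 0.004) = 78.12 Myr.

78.12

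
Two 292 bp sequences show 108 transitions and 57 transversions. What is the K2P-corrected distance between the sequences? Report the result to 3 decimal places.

P = 108/292 ≈ 0.369863 and Q = 57/292 ≈ 0.195205.
Under the Kimura two-parameter model, d = −½ ln(1 − 2P − Q) − ¼ ln(1 − 2Q).
1 − 2P − Q = 0.065069, giving −½ ln(0.065069) = 1.366154.
1 − 2Q = 0.60959, giving −¼ ln(0.60959) = 0.123742.
d = 1.366154 + 0.123742 = 1.489896.

1.490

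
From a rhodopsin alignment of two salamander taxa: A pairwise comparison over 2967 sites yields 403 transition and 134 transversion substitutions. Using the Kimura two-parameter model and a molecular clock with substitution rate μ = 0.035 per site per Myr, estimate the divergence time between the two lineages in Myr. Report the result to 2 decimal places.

P = 403/2967 ≈ 0.135827 and Q = 134/2967 ≈ 0.045163.
Under the Kimura two-parameter model, d = −½ ln(1 − 2P − Q) − ¼ ln(1 − 2Q).
1 − 2P − Q = 0.683183, giving −½ ln(0.683183) = 0.190496.
1 − 2Q = 0.909674, giving −¼ ln(0.909674) = 0.023667.
d = 0.190496 + 0.023667 = 0.214163.
Under a molecular clock d = 2μt, so t = d/(2μ) = 0.214163 / (2 × 0.035) = 3.06 Myr.

3.06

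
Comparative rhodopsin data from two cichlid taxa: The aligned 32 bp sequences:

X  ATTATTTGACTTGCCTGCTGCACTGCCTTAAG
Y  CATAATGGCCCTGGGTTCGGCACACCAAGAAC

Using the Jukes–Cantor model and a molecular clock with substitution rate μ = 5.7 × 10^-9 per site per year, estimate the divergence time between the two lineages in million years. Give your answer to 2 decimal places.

72.28

The sequences differ at 16 of 32 sites, so p = 16/32 = 0.5.
d = −(3/4) ln(1 − 4p/3) = −0.75 ln(1 − 0.666667) = −0.75 ln(0.333333)
  = −0.75 × (-1.098613) = 0.823960 substitutions/site.
Under a molecular clock d = 2μt, so t = d/(2μ) = 0.823960 / (2 × 5.7 × 10^-9) = 72.28 million years.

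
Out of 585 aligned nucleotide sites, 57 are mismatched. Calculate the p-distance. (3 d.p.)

0.097

p = 57/585 = 0.097435… ≈ 0.097 (to 3 d.p.).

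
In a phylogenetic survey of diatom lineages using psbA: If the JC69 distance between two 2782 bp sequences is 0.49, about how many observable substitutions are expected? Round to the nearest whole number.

1001

Invert JC69: p = (3/4)(1 − e^(−4d/3)) = 0.75 × (1 − e^(-0.653333)) = 0.75 × (1 − 0.520309) = 0.359768.
Expected differing sites = pL ≈ 0.359768 × 2782 = 1000.874576 ≈ 1001.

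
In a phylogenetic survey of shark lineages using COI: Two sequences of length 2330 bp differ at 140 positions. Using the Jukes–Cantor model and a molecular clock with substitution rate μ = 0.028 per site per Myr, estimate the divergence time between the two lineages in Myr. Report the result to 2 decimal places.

1.12

p = 140/2330 ≈ 0.060086.
d = −(3/4) ln(1 − 4p/3) = −0.75 ln(1 − 0.080115) = −0.75 ln(0.919885)
  = −0.75 × (-0.083507) = 0.062630 substitutions/site.
Under a molecular clock d = 2μt, so t = d/(2μ) = 0.062630 / (2 × 0.028) = 1.12 Myr.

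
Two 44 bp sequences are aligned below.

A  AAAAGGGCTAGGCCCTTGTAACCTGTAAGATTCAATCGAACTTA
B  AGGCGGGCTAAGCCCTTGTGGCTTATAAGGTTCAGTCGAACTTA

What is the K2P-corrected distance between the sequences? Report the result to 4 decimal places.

0.2943

Of 44 sites, 9 differences are transitions and 1 are transversions, so P = 9/44 ≈ 0.204545 and Q = 1/44 ≈ 0.022727.
Under the Kimura two-parameter model, d = −½ ln(1 − 2P − Q) − ¼ ln(1 − 2Q).
1 − 2P − Q = 0.568183, giving −½ ln(0.568183) = 0.282656.
1 − 2Q = 0.954546, giving −¼ ln(0.954546) = 0.011630.
d = 0.282656 + 0.011630 = 0.294286.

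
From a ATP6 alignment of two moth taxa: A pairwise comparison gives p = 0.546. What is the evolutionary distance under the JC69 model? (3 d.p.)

d = −(3/4) ln(1 − 4p/3) = −0.75 ln(1 − 0.728) = −0.75 ln(0.272)
  = −0.75 × (-1.301953) = 0.976465 substitutions/site.

0.976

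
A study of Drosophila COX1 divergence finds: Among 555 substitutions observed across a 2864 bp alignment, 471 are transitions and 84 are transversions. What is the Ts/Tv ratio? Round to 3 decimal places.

R = 471/84 = 5.607142… ≈ 5.607 (to 3 d.p.).

5.607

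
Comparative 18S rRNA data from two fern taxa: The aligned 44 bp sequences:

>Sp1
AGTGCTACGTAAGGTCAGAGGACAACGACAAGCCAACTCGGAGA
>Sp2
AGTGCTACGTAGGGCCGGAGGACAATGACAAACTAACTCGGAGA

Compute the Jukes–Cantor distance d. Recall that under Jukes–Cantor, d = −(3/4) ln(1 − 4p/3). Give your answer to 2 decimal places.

0.15

The sequences differ at 6 of 44 sites (12, 15, 17, 26, 32, 34), so p = 6/44 ≈ 0.136364.
d = −(3/4) ln(1 − 4p/3) = −0.75 ln(1 − 0.181819) = −0.75 ln(0.818181)
  = −0.75 × (-0.200672) = 0.150504 substitutions/site.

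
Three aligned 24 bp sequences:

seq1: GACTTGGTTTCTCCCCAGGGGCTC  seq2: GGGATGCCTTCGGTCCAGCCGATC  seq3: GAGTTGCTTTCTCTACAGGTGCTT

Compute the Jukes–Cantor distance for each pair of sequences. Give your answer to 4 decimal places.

d(seq1,seq2) = 0.7083, d(seq1,seq3) = 0.3041, d(seq2,seq3) = 0.6082

seq1–seq2: 11/24 sites differ → p ≈ 0.458333, d = −0.75 ln(1 − 0.611111) = 0.708346 ≈ 0.7083.
seq1–seq3: 6/24 sites differ → p = 0.25, d = −0.75 ln(1 − 0.333333) = 0.304098 ≈ 0.3041.
seq2–seq3: 10/24 sites differ → p ≈ 0.416667, d = −0.75 ln(1 − 0.555556) = 0.608198 ≈ 0.6082.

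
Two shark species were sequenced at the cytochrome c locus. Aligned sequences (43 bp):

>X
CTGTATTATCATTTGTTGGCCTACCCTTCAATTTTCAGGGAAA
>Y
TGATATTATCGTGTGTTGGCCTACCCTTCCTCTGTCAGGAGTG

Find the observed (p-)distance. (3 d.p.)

0.302

The sequences differ at 13 of 43 positions.
p = 13/43 = 0.302325… ≈ 0.302 (to 3 d.p.).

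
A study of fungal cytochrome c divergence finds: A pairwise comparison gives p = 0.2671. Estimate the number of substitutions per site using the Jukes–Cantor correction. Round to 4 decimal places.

0.3302

d = −(3/4) ln(1 − 4p/3) = −0.75 ln(1 − 0.356133) = −0.75 ln(0.643867)
  = −0.75 × (-0.440263) = 0.330197 substitutions/site.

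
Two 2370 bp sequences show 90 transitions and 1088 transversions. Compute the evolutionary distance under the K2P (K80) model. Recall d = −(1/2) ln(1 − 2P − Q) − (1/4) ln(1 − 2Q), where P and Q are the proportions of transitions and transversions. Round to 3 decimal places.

P = 90/2370 ≈ 0.037975 and Q = 1088/2370 ≈ 0.459072.
Under the Kimura two-parameter model, d = −½ ln(1 − 2P − Q) − ¼ ln(1 − 2Q).
1 − 2P − Q = 0.464978, giving −½ ln(0.464978) = 0.382883.
1 − 2Q = 0.081856, giving −¼ ln(0.081856) = 0.625698.
d = 0.382883 + 0.625698 = 1.008581.

1.009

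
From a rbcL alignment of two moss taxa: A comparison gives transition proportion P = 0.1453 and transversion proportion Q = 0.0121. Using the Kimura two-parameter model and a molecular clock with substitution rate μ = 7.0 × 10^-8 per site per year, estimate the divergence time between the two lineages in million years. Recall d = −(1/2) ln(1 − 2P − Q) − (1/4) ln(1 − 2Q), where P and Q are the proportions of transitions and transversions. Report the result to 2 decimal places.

Under the Kimura two-parameter model, d = −½ ln(1 − 2P − Q) − ¼ ln(1 − 2Q).
1 − 2P − Q = 0.6973, giving −½ ln(0.6973) = 0.180270.
1 − 2Q = 0.9758, giving −¼ ln(0.9758) = 0.006124.
d = 0.180270 + 0.006124 = 0.186394.
Under a molecular clock d = 2μt, so t = d/(2μ) = 0.186394 / (2 × 7.0 × 10^-8) = 1.33 million years.

1.33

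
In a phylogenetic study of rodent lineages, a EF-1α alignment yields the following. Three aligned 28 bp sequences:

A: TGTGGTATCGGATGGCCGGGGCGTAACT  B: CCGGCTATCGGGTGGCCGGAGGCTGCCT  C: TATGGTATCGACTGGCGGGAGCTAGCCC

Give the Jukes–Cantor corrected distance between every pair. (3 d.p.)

A–B: 10/28 sites differ → p ≈ 0.357143, d = −0.75 ln(1 − 0.476191) = 0.484971 ≈ 0.485.
A–C: 10/28 sites differ → p ≈ 0.357143, d = −0.75 ln(1 − 0.476191) = 0.484971 ≈ 0.485.
B–C: 11/28 sites differ → p ≈ 0.392857, d = −0.75 ln(1 − 0.523809) = 0.556452 ≈ 0.556.

d(A,B) = 0.485, d(A,C) = 0.485, d(B,C) = 0.556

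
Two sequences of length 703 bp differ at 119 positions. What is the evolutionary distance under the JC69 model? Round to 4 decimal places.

p = 119/703 ≈ 0.169275.
d = −(3/4) ln(1 − 4p/3) = −0.75 ln(1 − 0.2257) = −0.75 ln(0.7743)
  = −0.75 × (-0.255796) = 0.191847 substitutions/site.

0.1918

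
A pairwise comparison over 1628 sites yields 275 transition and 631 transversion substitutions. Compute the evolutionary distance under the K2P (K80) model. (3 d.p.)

1.019

P = 275/1628 ≈ 0.168919 and Q = 631/1628 ≈ 0.387592.
Under the Kimura two-parameter model, d = −½ ln(1 − 2P − Q) − ¼ ln(1 − 2Q).
1 − 2P − Q = 0.27457, giving −½ ln(0.27457) = 0.646275.
1 − 2Q = 0.224816, giving −¼ ln(0.224816) = 0.373118.
d = 0.646275 + 0.373118 = 1.019393.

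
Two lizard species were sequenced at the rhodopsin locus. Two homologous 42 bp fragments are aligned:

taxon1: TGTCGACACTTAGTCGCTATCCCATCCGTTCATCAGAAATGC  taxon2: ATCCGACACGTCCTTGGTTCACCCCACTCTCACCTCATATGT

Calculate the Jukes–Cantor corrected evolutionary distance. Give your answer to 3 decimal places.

0.824

The sequences differ at 21 of 42 sites, so p = 21/42 = 0.5.
d = −(3/4) ln(1 − 4p/3) = −0.75 ln(1 − 0.666667) = −0.75 ln(0.333333)
  = −0.75 × (-1.098613) = 0.823960 substitutions/site.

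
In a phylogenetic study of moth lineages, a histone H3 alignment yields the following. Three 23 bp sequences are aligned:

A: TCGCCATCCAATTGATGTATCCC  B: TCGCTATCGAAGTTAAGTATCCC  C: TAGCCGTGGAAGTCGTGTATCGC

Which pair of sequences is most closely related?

A–B: 5/23 differ, p = 0.217, d = 0.257.
A–C: 8/23 differ, p = 0.348, d = 0.467.
B–C: 8/23 differ, p = 0.348, d = 0.467.
The smallest distance is between A and B.

A and B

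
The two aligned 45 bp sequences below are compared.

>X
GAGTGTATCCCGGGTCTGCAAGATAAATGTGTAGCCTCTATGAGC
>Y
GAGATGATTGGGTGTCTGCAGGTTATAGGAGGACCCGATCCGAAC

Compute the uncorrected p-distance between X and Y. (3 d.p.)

The sequences differ at 19 of 45 positions.
p = 19/45 = 0.422222… ≈ 0.422 (to 3 d.p.).

0.422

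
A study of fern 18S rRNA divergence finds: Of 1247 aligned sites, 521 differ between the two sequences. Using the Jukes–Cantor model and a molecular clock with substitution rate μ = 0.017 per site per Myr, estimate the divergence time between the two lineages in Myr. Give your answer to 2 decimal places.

p = 521/1247 ≈ 0.417803.
d = −(3/4) ln(1 − 4p/3) = −0.75 ln(1 − 0.557071) = −0.75 ln(0.442929)
  = −0.75 × (-0.814346) = 0.610760 substitutions/site.
Under a molecular clock d = 2μt, so t = d/(2μ) = 0.610760 / (2 × 0.017) = 17.96 Myr.

17.96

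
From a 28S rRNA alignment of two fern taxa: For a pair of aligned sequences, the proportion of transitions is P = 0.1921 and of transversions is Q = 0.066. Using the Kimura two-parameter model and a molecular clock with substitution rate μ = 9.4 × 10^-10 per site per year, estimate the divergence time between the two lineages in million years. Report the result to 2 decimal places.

177.92

Under the Kimura two-parameter model, d = −½ ln(1 − 2P − Q) − ¼ ln(1 − 2Q).
1 − 2P − Q = 0.5498, giving −½ ln(0.5498) = 0.299100.
1 − 2Q = 0.868, giving −¼ ln(0.868) = 0.035391.
d = 0.299100 + 0.035391 = 0.334491.
Under a molecular clock d = 2μt, so t = d/(2μ) = 0.334491 / (2 × 9.4 × 10^-10) = 177.92 million years.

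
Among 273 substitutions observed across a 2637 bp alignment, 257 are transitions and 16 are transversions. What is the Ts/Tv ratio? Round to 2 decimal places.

16.06

R = 257/16 = 16.0625 ≈ 16.06 (to 2 d.p.).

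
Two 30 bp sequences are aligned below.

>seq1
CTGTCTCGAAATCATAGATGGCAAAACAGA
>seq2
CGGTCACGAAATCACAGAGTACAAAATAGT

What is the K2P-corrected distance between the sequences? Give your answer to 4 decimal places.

Of 30 sites, 3 differences are transitions and 5 are transversions, so P = 3/30 = 0.1 and Q = 5/30 ≈ 0.166667.
Under the Kimura two-parameter model, d = −½ ln(1 − 2P − Q) − ¼ ln(1 − 2Q).
1 − 2P − Q = 0.633333, giving −½ ln(0.633333) = 0.228379.
1 − 2Q = 0.666666, giving −¼ ln(0.666666) = 0.101367.
d = 0.228379 + 0.101367 = 0.329746.

0.3297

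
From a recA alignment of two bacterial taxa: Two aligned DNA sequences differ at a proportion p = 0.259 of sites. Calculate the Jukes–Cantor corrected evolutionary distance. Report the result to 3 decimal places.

d = −(3/4) ln(1 − 4p/3) = −0.75 ln(1 − 0.345333) = −0.75 ln(0.654667)
  = −0.75 × (-0.423629) = 0.317722 substitutions/site.

0.318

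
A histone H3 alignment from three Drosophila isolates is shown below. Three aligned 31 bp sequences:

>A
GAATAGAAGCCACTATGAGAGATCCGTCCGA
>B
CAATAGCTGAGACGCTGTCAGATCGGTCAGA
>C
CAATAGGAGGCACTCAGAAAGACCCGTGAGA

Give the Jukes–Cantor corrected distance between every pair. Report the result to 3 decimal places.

A–B: 11/31 sites differ → p ≈ 0.354839, d = −0.75 ln(1 − 0.473119) = 0.480585 ≈ 0.481.
A–C: 9/31 sites differ → p ≈ 0.290323, d = −0.75 ln(1 − 0.387097) = 0.367161 ≈ 0.367.
B–C: 11/31 sites differ → p ≈ 0.354839, d = −0.75 ln(1 − 0.473119) = 0.480585 ≈ 0.481.

d(A,B) = 0.481, d(A,C) = 0.367, d(B,C) = 0.481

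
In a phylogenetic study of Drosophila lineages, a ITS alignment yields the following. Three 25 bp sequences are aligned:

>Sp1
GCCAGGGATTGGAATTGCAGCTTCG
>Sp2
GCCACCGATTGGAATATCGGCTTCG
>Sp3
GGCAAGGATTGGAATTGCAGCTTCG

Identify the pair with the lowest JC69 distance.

Sp1 and Sp3

Sp1–Sp2: 5/25 differ, p = 0.200, d = 0.233.
Sp1–Sp3: 2/25 differ, p = 0.080, d = 0.085.
Sp2–Sp3: 6/25 differ, p = 0.240, d = 0.289.
The smallest distance is between Sp1 and Sp3.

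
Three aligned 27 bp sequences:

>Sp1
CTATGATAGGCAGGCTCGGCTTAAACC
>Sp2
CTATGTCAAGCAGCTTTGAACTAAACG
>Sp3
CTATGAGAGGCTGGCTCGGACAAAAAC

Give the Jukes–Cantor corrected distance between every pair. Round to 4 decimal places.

Sp1–Sp2: 10/27 sites differ → p ≈ 0.37037, d = −0.75 ln(1 − 0.493827) = 0.510658 ≈ 0.5107.
Sp1–Sp3: 6/27 sites differ → p ≈ 0.222222, d = −0.75 ln(1 − 0.296296) = 0.263548 ≈ 0.2635.
Sp2–Sp3: 11/27 sites differ → p ≈ 0.407407, d = −0.75 ln(1 − 0.543209) = 0.587647 ≈ 0.5876.

d(Sp1,Sp2) = 0.5107, d(Sp1,Sp3) = 0.2635, d(Sp2,Sp3) = 0.5876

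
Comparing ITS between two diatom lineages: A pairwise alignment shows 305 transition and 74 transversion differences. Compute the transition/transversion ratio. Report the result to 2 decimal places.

R = 305/74 = 4.121621… ≈ 4.12 (to 2 d.p.).

4.12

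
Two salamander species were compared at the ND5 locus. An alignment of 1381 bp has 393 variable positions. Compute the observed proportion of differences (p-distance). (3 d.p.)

0.285

p = 393/1381 = 0.284576… ≈ 0.285 (to 3 d.p.).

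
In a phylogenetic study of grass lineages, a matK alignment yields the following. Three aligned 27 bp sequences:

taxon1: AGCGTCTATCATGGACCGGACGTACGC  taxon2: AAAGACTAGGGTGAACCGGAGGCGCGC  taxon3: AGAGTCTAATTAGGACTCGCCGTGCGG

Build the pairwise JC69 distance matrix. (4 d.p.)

taxon1–taxon2: 10/27 sites differ → p ≈ 0.37037, d = −0.75 ln(1 − 0.493827) = 0.510658 ≈ 0.5107.
taxon1–taxon3: 10/27 sites differ → p ≈ 0.37037, d = −0.75 ln(1 − 0.493827) = 0.510658 ≈ 0.5107.
taxon2–taxon3: 13/27 sites differ → p ≈ 0.481481, d = −0.75 ln(1 − 0.641975) = 0.770364 ≈ 0.7704.

d(taxon1,taxon2) = 0.5107, d(taxon1,taxon3) = 0.5107, d(taxon2,taxon3) = 0.7704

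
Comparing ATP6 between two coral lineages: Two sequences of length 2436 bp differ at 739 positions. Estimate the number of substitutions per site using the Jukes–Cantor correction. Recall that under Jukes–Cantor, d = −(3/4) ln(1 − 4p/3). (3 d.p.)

0.389

p = 739/2436 ≈ 0.303366.
d = −(3/4) ln(1 − 4p/3) = −0.75 ln(1 − 0.404488) = −0.75 ln(0.595512)
  = −0.75 × (-0.518334) = 0.388751 substitutions/site.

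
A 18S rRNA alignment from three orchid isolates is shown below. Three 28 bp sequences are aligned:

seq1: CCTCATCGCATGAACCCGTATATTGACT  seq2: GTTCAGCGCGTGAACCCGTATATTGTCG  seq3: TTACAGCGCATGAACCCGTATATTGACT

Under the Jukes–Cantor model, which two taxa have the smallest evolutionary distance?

seq1–seq2: 6/28 differ, p = 0.214, d = 0.252.
seq1–seq3: 4/28 differ, p = 0.143, d = 0.158.
seq2–seq3: 5/28 differ, p = 0.179, d = 0.204.
The smallest distance is between seq1 and seq3.

seq1 and seq3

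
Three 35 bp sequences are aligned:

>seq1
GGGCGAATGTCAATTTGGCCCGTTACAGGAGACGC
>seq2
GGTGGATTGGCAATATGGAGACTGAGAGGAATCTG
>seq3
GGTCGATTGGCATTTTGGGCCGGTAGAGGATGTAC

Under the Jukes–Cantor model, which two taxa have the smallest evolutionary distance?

seq1 and seq3

seq1–seq2: 15/35 differ, p = 0.429, d = 0.635.
seq1–seq3: 11/35 differ, p = 0.314, d = 0.407.
seq2–seq3: 14/35 differ, p = 0.400, d = 0.572.
The smallest distance is between seq1 and seq3.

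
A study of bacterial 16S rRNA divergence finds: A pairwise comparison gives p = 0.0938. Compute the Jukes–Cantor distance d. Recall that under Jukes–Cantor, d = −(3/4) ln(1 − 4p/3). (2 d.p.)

d = −(3/4) ln(1 − 4p/3) = −0.75 ln(1 − 0.125067) = −0.75 ln(0.874933)
  = −0.75 × (-0.133608) = 0.100206 substitutions/site.

0.10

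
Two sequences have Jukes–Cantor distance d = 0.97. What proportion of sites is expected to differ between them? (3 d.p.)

p = (3/4)(1 − e^(−4d/3)) = 0.75 × (1 − e^(-1.293333)) = 0.75 × (1 − 0.274355) = 0.544234.

0.544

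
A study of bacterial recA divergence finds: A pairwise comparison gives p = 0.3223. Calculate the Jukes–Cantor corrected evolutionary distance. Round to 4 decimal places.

0.4212

d = −(3/4) ln(1 − 4p/3) = −0.75 ln(1 − 0.429733) = −0.75 ln(0.570267)
  = −0.75 × (-0.561651) = 0.421238 substitutions/site.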